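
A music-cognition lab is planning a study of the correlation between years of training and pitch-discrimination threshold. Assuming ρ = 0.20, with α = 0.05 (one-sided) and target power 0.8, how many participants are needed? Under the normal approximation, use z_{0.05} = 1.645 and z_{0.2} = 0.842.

Fisher's z: C = ½·ln((1+r)/(1−r)) = ½·ln(1.5000) = 0.2027.
n = ((z_{α} + z_β)/C)² + 3.
(1.645 + 0.842) / 0.2027 = 2.487 / 0.2027 = 12.269.
n = 12.269² + 3 = 150.54 + 3 = 153.5.
Round up.

n = 154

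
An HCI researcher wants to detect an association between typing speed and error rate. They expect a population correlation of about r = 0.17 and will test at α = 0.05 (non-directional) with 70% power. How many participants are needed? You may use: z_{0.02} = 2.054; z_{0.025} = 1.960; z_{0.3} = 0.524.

Fisher's z: C = ½·ln((1+r)/(1−r)) = ½·ln(1.4096) = 0.1717.
n = ((z_{α/2} + z_β)/C)² + 3.
(1.960 + 0.524) / 0.1717 = 2.484 / 0.1717 = 14.467.
n = 14.467² + 3 = 209.30 + 3 = 212.3.
Round up.

n = 213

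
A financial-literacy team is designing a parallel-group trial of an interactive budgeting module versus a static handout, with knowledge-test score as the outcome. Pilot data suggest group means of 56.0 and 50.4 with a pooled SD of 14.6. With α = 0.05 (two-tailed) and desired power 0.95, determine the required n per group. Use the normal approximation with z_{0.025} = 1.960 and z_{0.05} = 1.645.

Cohen's d = |M₁ − M₂| / SD_pooled = |56.0 − 50.4| / 14.6 = 5.6 / 14.6 = 0.384.
For two independent groups with equal n: n = 2·((z_{α/2} + z_β) / d)².
z_{α/2} + z_β = 1.960 + 1.645 = 3.605.
n = 2 × (3.605 / 0.384)² = 2 × 9.388² = 2 × 88.13 = 176.3.
Round up to the next whole participant.

n = 177 per group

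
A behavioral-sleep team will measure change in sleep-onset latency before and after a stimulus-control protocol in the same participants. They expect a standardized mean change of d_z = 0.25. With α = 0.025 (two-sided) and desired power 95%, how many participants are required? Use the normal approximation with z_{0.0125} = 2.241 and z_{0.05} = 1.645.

For a paired (one-sample on differences) test: n = ((z_{α/2} + z_β) / d)².
z_{α/2} + z_β = 2.241 + 1.645 = 3.886.
n = (3.886 / 0.25)² = 15.544² = 241.62.
Round up.

n = 242 pairs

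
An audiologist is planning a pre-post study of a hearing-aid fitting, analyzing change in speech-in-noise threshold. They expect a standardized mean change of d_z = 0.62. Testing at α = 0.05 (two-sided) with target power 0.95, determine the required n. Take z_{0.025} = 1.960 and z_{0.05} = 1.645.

n = 34 pairs

For a paired (one-sample on differences) test: n = ((z_{α/2} + z_β) / d)².
z_{α/2} + z_β = 1.960 + 1.645 = 3.605.
n = (3.605 / 0.62)² = 5.815² = 33.81.
Round up.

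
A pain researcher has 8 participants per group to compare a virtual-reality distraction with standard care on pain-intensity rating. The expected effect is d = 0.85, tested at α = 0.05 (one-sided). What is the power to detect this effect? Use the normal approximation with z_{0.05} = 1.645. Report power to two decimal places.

power ≈ 0.52

For two equal groups, power = Φ(d·√(n/2) − z_{α}).
d·√(n/2) = 0.85 × √(8/2) = 0.85 × 2.000 = 1.700.
z_β = 1.700 − 1.645 = 0.055.
Power = Φ(0.055) = 0.522.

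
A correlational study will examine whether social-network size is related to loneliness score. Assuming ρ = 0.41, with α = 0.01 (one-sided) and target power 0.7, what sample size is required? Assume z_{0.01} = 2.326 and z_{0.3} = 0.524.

n = 46

Fisher's z: C = ½·ln((1+r)/(1−r)) = ½·ln(2.3898) = 0.4356.
n = ((z_{α} + z_β)/C)² + 3.
(2.326 + 0.524) / 0.4356 = 2.850 / 0.4356 = 6.543.
n = 6.543² + 3 = 42.81 + 3 = 45.8.
Round up.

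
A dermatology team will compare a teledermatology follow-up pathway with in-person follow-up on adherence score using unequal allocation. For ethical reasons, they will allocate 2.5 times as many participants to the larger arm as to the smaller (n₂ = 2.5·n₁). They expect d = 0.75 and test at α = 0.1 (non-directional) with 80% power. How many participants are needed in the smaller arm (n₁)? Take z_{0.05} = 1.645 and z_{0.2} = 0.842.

n₁ = 16

With allocation ratio k = n₂/n₁ = 2.5, Var(x̄₁−x̄₂) = σ²(1/n₁ + 1/(k·n₁)) = σ²·(k+1)/(k·n₁).
So n₁ = (1 + 1/k)·((z_{α/2} + z_β)/d)² = 1.400 × (2.487/0.75)².
n₁ = 1.400 × 11.00 = 15.4.
Round up: n₁ = 16, giving n₂ = 2.5 × 16 = 40.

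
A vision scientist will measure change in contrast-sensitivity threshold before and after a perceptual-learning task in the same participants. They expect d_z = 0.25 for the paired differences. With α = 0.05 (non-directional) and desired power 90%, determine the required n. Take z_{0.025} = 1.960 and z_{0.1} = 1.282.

For a paired (one-sample on differences) test: n = ((z_{α/2} + z_β) / d)².
z_{α/2} + z_β = 1.960 + 1.282 = 3.242.
n = (3.242 / 0.25)² = 12.968² = 168.17.
Round up.

n = 169 pairs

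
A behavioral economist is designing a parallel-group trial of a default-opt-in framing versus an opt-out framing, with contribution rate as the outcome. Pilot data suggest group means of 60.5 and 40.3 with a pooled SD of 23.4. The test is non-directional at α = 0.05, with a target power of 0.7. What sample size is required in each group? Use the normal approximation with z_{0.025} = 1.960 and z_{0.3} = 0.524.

n = 17 per group

Cohen's d = |M₁ − M₂| / SD_pooled = |60.5 − 40.3| / 23.4 = 20.2 / 23.4 = 0.863.
For two independent groups with equal n: n = 2·((z_{α/2} + z_β) / d)².
z_{α/2} + z_β = 1.960 + 0.524 = 2.484.
n = 2 × (2.484 / 0.863)² = 2 × 2.878² = 2 × 8.28 = 16.6.
Round up to the next whole participant.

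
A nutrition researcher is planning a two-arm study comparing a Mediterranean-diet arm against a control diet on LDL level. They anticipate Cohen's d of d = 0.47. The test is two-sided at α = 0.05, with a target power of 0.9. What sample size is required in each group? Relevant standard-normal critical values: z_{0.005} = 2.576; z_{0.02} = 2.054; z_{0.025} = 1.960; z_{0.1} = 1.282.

n = 96 per group

For two independent groups with equal n: n = 2·((z_{α/2} + z_β) / d)².
z_{α/2} + z_β = 1.960 + 1.282 = 3.242.
n = 2 × (3.242 / 0.47)² = 2 × 6.898² = 2 × 47.58 = 95.2.
Round up to the next whole participant.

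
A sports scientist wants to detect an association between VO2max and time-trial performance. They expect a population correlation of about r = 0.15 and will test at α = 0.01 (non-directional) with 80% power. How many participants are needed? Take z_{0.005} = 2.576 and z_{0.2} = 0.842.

n = 515

Fisher's z: C = ½·ln((1+r)/(1−r)) = ½·ln(1.3529) = 0.1511.
n = ((z_{α/2} + z_β)/C)² + 3.
(2.576 + 0.842) / 0.1511 = 3.418 / 0.1511 = 22.621.
n = 22.621² + 3 = 511.70 + 3 = 514.7.
Round up.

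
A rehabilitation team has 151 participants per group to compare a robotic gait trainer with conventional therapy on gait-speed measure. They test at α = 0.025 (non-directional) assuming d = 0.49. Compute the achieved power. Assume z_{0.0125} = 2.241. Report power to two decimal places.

For two equal groups, power = Φ(d·√(n/2) − z_{α/2}).
d·√(n/2) = 0.49 × √(151/2) = 0.49 × 8.689 = 4.258.
z_β = 4.258 − 2.241 = 2.017.
Power = Φ(2.017) = 0.978.

power ≈ 0.98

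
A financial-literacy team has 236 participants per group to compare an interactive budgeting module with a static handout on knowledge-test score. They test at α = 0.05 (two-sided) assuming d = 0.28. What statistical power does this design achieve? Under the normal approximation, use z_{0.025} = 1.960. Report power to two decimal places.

For two equal groups, power = Φ(d·√(n/2) − z_{α/2}).
d·√(n/2) = 0.28 × √(236/2) = 0.28 × 10.863 = 3.042.
z_β = 3.042 − 1.960 = 1.082.
Power = Φ(1.082) = 0.860.

power ≈ 0.86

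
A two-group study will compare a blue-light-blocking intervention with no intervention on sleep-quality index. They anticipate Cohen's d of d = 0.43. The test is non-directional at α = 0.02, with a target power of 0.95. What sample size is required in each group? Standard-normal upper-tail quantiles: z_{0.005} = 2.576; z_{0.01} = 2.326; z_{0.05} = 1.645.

For two independent groups with equal n: n = 2·((z_{α/2} + z_β) / d)².
z_{α/2} + z_β = 2.326 + 1.645 = 3.971.
n = 2 × (3.971 / 0.43)² = 2 × 9.235² = 2 × 85.28 = 170.6.
Round up to the next whole participant.

n = 171 per group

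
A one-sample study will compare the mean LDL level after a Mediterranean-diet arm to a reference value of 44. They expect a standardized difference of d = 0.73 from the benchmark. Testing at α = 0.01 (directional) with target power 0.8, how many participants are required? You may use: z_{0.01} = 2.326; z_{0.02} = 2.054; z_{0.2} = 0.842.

For a one-sample test: n = ((z_{α} + z_β) / d)².
z_{α} + z_β = 2.326 + 0.842 = 3.168.
n = (3.168 / 0.73)² = 4.340² = 18.83.
Round up.

n = 19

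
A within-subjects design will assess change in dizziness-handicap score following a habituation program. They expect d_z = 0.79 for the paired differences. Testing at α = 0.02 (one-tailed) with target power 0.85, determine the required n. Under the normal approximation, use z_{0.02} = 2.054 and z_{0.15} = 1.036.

For a paired (one-sample on differences) test: n = ((z_{α} + z_β) / d)².
z_{α} + z_β = 2.054 + 1.036 = 3.090.
n = (3.090 / 0.79)² = 3.911² = 15.30.
Round up.

n = 16 pairs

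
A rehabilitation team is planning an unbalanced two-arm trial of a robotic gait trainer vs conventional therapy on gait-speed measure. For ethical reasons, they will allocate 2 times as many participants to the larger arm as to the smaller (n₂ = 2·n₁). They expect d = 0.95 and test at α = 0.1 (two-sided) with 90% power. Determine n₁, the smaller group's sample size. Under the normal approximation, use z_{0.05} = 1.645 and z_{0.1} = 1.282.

With allocation ratio k = n₂/n₁ = 2, Var(x̄₁−x̄₂) = σ²(1/n₁ + 1/(k·n₁)) = σ²·(k+1)/(k·n₁).
So n₁ = (1 + 1/k)·((z_{α/2} + z_β)/d)² = 1.500 × (2.927/0.95)².
n₁ = 1.500 × 9.49 = 14.2.
Round up: n₁ = 15, giving n₂ = 2 × 15 = 30.

n₁ = 15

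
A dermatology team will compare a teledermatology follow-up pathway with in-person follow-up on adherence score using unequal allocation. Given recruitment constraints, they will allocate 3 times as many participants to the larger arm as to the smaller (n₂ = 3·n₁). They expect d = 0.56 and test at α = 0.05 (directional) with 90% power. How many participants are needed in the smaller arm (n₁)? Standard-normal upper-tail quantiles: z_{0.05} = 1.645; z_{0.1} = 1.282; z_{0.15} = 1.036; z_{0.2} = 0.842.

n₁ = 37

With allocation ratio k = n₂/n₁ = 3, Var(x̄₁−x̄₂) = σ²(1/n₁ + 1/(k·n₁)) = σ²·(k+1)/(k·n₁).
So n₁ = (1 + 1/k)·((z_{α} + z_β)/d)² = 1.333 × (2.927/0.56)².
n₁ = 1.333 × 27.32 = 36.4.
Round up: n₁ = 37, giving n₂ = 3 × 37 = 111.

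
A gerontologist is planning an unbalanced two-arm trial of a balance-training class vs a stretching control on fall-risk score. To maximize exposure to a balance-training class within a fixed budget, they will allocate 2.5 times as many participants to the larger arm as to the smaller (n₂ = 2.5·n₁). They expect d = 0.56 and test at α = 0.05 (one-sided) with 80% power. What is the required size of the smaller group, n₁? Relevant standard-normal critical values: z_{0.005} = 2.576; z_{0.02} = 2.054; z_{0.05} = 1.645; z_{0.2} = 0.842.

With allocation ratio k = n₂/n₁ = 2.5, Var(x̄₁−x̄₂) = σ²(1/n₁ + 1/(k·n₁)) = σ²·(k+1)/(k·n₁).
So n₁ = (1 + 1/k)·((z_{α} + z_β)/d)² = 1.400 × (2.487/0.56)².
n₁ = 1.400 × 19.72 = 27.6.
Round up: n₁ = 28, giving n₂ = 2.5 × 28 = 70.

n₁ = 28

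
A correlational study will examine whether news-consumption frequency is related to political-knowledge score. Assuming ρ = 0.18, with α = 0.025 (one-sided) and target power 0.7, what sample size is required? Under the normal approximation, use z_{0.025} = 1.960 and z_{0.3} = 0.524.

Fisher's z: C = ½·ln((1+r)/(1−r)) = ½·ln(1.4390) = 0.1820.
n = ((z_{α} + z_β)/C)² + 3.
(1.960 + 0.524) / 0.1820 = 2.484 / 0.1820 = 13.648.
n = 13.648² + 3 = 186.28 + 3 = 189.3.
Round up.

n = 190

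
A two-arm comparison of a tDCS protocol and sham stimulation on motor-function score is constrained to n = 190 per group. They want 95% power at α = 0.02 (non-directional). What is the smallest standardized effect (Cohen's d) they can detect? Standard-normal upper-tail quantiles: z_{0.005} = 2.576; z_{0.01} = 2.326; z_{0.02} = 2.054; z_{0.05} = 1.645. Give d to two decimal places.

d_min ≈ 0.41

For two independent groups of n = 190 each: d_min = (z_{α/2} + z_β)·√(2/n).
z-sum = 2.326 + 1.645 = 3.971.
d_min = 3.971 × √(2/190) = 3.971 × 0.1026 = 0.407.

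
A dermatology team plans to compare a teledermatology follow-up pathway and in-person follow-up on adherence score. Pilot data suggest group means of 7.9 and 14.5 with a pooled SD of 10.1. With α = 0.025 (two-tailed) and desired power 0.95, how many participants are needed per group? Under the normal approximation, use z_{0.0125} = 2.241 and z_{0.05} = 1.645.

Cohen's d = |M₁ − M₂| / SD_pooled = |7.9 − 14.5| / 10.1 = 6.6 / 10.1 = 0.653.
For two independent groups with equal n: n = 2·((z_{α/2} + z_β) / d)².
z_{α/2} + z_β = 2.241 + 1.645 = 3.886.
n = 2 × (3.886 / 0.653)² = 2 × 5.951² = 2 × 35.41 = 70.8.
Round up to the next whole participant.

n = 71 per group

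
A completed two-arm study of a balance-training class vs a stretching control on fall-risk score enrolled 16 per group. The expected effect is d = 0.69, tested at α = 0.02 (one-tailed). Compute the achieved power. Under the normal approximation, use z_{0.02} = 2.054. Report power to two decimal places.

power ≈ 0.46

For two equal groups, power = Φ(d·√(n/2) − z_{α}).
d·√(n/2) = 0.69 × √(16/2) = 0.69 × 2.828 = 1.952.
z_β = 1.952 − 2.054 = -0.102.
Power = Φ(-0.102) = 0.459.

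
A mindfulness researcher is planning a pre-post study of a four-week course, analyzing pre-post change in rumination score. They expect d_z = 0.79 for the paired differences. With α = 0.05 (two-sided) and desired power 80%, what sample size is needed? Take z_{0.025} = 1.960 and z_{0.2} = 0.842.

n = 13 pairs

For a paired (one-sample on differences) test: n = ((z_{α/2} + z_β) / d)².
z_{α/2} + z_β = 1.960 + 0.842 = 2.802.
n = (2.802 / 0.79)² = 3.547² = 12.58.
Round up.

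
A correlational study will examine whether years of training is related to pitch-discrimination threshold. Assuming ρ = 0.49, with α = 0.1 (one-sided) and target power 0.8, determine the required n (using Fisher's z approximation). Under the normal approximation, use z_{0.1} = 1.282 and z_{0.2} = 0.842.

n = 19

Fisher's z: C = ½·ln((1+r)/(1−r)) = ½·ln(2.9216) = 0.5361.
n = ((z_{α} + z_β)/C)² + 3.
(1.282 + 0.842) / 0.5361 = 2.124 / 0.5361 = 3.962.
n = 3.962² + 3 = 15.70 + 3 = 18.7.
Round up.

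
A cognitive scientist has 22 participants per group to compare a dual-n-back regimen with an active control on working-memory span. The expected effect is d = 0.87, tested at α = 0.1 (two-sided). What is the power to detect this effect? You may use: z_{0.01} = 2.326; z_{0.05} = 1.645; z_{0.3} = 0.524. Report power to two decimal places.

For two equal groups, power = Φ(d·√(n/2) − z_{α/2}).
d·√(n/2) = 0.87 × √(22/2) = 0.87 × 3.317 = 2.885.
z_β = 2.885 − 1.645 = 1.240.
Power = Φ(1.240) = 0.893.

power ≈ 0.89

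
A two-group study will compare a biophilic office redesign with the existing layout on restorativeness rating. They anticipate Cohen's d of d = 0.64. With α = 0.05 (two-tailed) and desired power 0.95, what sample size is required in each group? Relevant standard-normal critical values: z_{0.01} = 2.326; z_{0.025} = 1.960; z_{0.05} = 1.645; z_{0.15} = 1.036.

For two independent groups with equal n: n = 2·((z_{α/2} + z_β) / d)².
z_{α/2} + z_β = 1.960 + 1.645 = 3.605.
n = 2 × (3.605 / 0.64)² = 2 × 5.633² = 2 × 31.73 = 63.5.
Round up to the next whole participant.

n = 64 per group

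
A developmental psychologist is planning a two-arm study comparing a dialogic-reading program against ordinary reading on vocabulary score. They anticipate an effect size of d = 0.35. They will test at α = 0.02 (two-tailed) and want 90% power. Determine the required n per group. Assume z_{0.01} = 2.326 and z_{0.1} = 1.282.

n = 213 per group

For two independent groups with equal n: n = 2·((z_{α/2} + z_β) / d)².
z_{α/2} + z_β = 2.326 + 1.282 = 3.608.
n = 2 × (3.608 / 0.35)² = 2 × 10.309² = 2 × 106.27 = 212.5.
Round up to the next whole participant.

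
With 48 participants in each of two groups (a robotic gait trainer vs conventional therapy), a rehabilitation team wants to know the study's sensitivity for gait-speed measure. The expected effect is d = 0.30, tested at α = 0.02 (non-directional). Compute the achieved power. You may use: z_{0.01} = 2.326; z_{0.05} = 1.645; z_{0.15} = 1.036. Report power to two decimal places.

power ≈ 0.20

For two equal groups, power = Φ(d·√(n/2) − z_{α/2}).
d·√(n/2) = 0.30 × √(48/2) = 0.30 × 4.899 = 1.470.
z_β = 1.470 − 2.326 = -0.856.
Power = Φ(-0.856) = 0.196.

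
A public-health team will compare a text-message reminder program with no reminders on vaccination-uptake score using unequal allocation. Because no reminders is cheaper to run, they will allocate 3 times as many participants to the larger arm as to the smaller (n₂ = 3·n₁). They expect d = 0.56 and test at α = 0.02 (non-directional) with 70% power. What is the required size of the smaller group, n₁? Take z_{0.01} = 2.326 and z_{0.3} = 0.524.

n₁ = 35

With allocation ratio k = n₂/n₁ = 3, Var(x̄₁−x̄₂) = σ²(1/n₁ + 1/(k·n₁)) = σ²·(k+1)/(k·n₁).
So n₁ = (1 + 1/k)·((z_{α/2} + z_β)/d)² = 1.333 × (2.850/0.56)².
n₁ = 1.333 × 25.90 = 34.5.
Round up: n₁ = 35, giving n₂ = 3 × 35 = 105.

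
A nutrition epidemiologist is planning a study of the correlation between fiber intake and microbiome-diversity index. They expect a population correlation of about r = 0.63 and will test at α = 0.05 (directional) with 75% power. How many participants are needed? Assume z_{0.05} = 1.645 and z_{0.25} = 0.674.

Fisher's z: C = ½·ln((1+r)/(1−r)) = ½·ln(4.4054) = 0.7414.
n = ((z_{α} + z_β)/C)² + 3.
(1.645 + 0.674) / 0.7414 = 2.319 / 0.7414 = 3.128.
n = 3.128² + 3 = 9.78 + 3 = 12.8.
Round up.

n = 13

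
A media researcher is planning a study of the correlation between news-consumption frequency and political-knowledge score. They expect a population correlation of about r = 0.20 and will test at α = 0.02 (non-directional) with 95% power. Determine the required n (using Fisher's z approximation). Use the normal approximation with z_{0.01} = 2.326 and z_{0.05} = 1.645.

Fisher's z: C = ½·ln((1+r)/(1−r)) = ½·ln(1.5000) = 0.2027.
n = ((z_{α/2} + z_β)/C)² + 3.
(2.326 + 1.645) / 0.2027 = 3.971 / 0.2027 = 19.591.
n = 19.591² + 3 = 383.79 + 3 = 386.8.
Round up.

n = 387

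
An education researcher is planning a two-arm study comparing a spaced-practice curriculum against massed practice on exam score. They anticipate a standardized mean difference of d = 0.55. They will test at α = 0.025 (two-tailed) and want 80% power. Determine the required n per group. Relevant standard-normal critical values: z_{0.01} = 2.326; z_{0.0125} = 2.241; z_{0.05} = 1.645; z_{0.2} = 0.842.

For two independent groups with equal n: n = 2·((z_{α/2} + z_β) / d)².
z_{α/2} + z_β = 2.241 + 0.842 = 3.083.
n = 2 × (3.083 / 0.55)² = 2 × 5.605² = 2 × 31.42 = 62.8.
Round up to the next whole participant.

n = 63 per group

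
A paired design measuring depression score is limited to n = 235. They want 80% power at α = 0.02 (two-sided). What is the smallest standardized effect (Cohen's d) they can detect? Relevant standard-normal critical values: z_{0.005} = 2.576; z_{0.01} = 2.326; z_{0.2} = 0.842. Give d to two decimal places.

d_min ≈ 0.21

For a single sample (or paired design) of n = 235: d_min = (z_{α/2} + z_β)/√n.
z-sum = 2.326 + 0.842 = 3.168.
d_min = 3.168 / √235 = 3.168 / 15.330 = 0.207.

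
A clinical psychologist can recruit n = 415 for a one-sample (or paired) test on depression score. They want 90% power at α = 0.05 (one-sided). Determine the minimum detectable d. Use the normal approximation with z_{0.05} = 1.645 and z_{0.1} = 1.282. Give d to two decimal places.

d_min ≈ 0.14

For a single sample (or paired design) of n = 415: d_min = (z_{α} + z_β)/√n.
z-sum = 1.645 + 1.282 = 2.927.
d_min = 2.927 / √415 = 2.927 / 20.372 = 0.144.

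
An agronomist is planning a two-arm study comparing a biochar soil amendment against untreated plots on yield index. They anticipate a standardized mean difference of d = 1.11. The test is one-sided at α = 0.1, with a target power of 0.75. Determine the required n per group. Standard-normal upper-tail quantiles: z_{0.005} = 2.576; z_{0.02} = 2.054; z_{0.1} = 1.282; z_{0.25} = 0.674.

For two independent groups with equal n: n = 2·((z_{α} + z_β) / d)².
z_{α} + z_β = 1.282 + 0.674 = 1.956.
n = 2 × (1.956 / 1.11)² = 2 × 1.762² = 2 × 3.11 = 6.2.
Round up to the next whole participant.

n = 7 per group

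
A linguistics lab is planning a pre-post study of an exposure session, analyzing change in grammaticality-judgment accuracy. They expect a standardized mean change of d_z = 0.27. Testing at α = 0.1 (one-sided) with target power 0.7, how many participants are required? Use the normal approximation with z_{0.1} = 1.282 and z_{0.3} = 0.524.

n = 45 pairs

For a paired (one-sample on differences) test: n = ((z_{α} + z_β) / d)².
z_{α} + z_β = 1.282 + 0.524 = 1.806.
n = (1.806 / 0.27)² = 6.689² = 44.74.
Round up.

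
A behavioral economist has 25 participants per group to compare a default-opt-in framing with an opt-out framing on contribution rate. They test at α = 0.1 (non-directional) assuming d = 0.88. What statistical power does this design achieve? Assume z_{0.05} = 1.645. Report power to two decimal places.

power ≈ 0.93

For two equal groups, power = Φ(d·√(n/2) − z_{α/2}).
d·√(n/2) = 0.88 × √(25/2) = 0.88 × 3.536 = 3.111.
z_β = 3.111 − 1.645 = 1.466.
Power = Φ(1.466) = 0.929.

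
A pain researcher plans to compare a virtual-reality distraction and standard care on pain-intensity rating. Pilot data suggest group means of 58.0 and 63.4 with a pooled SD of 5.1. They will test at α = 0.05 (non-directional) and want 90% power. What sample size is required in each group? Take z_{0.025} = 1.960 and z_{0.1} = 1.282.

n = 19 per group

Cohen's d = |M₁ − M₂| / SD_pooled = |58.0 − 63.4| / 5.1 = 5.4 / 5.1 = 1.059.
For two independent groups with equal n: n = 2·((z_{α/2} + z_β) / d)².
z_{α/2} + z_β = 1.960 + 1.282 = 3.242.
n = 2 × (3.242 / 1.059)² = 2 × 3.061² = 2 × 9.37 = 18.7.
Round up to the next whole participant.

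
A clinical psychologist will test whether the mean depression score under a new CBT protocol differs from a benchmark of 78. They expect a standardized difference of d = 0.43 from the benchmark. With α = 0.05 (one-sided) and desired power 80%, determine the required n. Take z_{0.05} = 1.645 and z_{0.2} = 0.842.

n = 34

For a one-sample test: n = ((z_{α} + z_β) / d)².
z_{α} + z_β = 1.645 + 0.842 = 2.487.
n = (2.487 / 0.43)² = 5.784² = 33.45.
Round up.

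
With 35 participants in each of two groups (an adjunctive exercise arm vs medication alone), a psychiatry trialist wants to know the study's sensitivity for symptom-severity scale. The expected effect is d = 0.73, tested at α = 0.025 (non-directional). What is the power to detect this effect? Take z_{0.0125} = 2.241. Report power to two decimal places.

power ≈ 0.79

For two equal groups, power = Φ(d·√(n/2) − z_{α/2}).
d·√(n/2) = 0.73 × √(35/2) = 0.73 × 4.183 = 3.054.
z_β = 3.054 − 2.241 = 0.813.
Power = Φ(0.813) = 0.792.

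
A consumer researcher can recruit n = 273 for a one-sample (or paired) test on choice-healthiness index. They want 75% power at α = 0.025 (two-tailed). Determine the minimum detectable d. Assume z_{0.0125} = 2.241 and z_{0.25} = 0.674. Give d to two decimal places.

d_min ≈ 0.18

For a single sample (or paired design) of n = 273: d_min = (z_{α/2} + z_β)/√n.
z-sum = 2.241 + 0.674 = 2.915.
d_min = 2.915 / √273 = 2.915 / 16.523 = 0.176.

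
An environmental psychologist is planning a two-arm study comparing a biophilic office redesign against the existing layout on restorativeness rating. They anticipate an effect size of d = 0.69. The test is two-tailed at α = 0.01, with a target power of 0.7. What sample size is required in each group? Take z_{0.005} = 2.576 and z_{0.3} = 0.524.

For two independent groups with equal n: n = 2·((z_{α/2} + z_β) / d)².
z_{α/2} + z_β = 2.576 + 0.524 = 3.100.
n = 2 × (3.100 / 0.69)² = 2 × 4.493² = 2 × 20.18 = 40.4.
Round up to the next whole participant.

n = 41 per group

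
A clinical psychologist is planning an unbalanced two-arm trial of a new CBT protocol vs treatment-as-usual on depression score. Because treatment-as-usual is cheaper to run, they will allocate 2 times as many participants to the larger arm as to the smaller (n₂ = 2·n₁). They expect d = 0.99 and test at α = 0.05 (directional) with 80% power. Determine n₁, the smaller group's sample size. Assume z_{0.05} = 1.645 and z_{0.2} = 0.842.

With allocation ratio k = n₂/n₁ = 2, Var(x̄₁−x̄₂) = σ²(1/n₁ + 1/(k·n₁)) = σ²·(k+1)/(k·n₁).
So n₁ = (1 + 1/k)·((z_{α} + z_β)/d)² = 1.500 × (2.487/0.99)².
n₁ = 1.500 × 6.31 = 9.5.
Round up: n₁ = 10, giving n₂ = 2 × 10 = 20.

n₁ = 10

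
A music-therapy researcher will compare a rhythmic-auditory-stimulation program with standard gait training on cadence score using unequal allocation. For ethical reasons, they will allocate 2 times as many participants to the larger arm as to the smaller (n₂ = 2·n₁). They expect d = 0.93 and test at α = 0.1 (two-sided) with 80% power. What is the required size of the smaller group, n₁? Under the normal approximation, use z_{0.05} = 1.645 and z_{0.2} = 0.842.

n₁ = 11

With allocation ratio k = n₂/n₁ = 2, Var(x̄₁−x̄₂) = σ²(1/n₁ + 1/(k·n₁)) = σ²·(k+1)/(k·n₁).
So n₁ = (1 + 1/k)·((z_{α/2} + z_β)/d)² = 1.500 × (2.487/0.93)².
n₁ = 1.500 × 7.15 = 10.7.
Round up: n₁ = 11, giving n₂ = 2 × 11 = 22.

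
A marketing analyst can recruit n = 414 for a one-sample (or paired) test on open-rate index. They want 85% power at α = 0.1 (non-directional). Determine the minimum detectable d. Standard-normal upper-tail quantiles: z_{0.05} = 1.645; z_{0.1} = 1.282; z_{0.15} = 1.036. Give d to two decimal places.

For a single sample (or paired design) of n = 414: d_min = (z_{α/2} + z_β)/√n.
z-sum = 1.645 + 1.036 = 2.681.
d_min = 2.681 / √414 = 2.681 / 20.347 = 0.132.

d_min ≈ 0.13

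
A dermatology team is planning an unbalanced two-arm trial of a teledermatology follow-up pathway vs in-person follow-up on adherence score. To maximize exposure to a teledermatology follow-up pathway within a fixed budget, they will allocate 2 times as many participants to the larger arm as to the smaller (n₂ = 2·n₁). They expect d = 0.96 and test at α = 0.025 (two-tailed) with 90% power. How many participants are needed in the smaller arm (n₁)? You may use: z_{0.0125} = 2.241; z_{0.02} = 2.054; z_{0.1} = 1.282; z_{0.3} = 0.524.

n₁ = 21

With allocation ratio k = n₂/n₁ = 2, Var(x̄₁−x̄₂) = σ²(1/n₁ + 1/(k·n₁)) = σ²·(k+1)/(k·n₁).
So n₁ = (1 + 1/k)·((z_{α/2} + z_β)/d)² = 1.500 × (3.523/0.96)².
n₁ = 1.500 × 13.47 = 20.2.
Round up: n₁ = 21, giving n₂ = 2 × 21 = 42.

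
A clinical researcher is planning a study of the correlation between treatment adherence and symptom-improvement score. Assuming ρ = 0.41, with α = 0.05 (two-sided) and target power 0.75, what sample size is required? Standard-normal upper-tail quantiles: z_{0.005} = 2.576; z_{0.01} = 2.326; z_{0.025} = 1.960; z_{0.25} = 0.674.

Fisher's z: C = ½·ln((1+r)/(1−r)) = ½·ln(2.3898) = 0.4356.
n = ((z_{α/2} + z_β)/C)² + 3.
(1.960 + 0.674) / 0.4356 = 2.634 / 0.4356 = 6.047.
n = 6.047² + 3 = 36.56 + 3 = 39.6.
Round up.

n = 40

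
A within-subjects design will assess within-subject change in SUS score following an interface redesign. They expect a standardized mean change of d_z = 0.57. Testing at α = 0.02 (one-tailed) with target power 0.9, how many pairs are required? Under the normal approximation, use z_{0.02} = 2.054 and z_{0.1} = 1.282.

For a paired (one-sample on differences) test: n = ((z_{α} + z_β) / d)².
z_{α} + z_β = 2.054 + 1.282 = 3.336.
n = (3.336 / 0.57)² = 5.853² = 34.25.
Round up.

n = 35 pairs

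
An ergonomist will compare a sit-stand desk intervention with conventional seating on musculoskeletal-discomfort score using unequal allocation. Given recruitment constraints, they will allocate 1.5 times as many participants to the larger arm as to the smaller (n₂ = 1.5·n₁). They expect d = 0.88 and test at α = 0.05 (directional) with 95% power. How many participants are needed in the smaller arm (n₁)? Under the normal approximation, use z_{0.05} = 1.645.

With allocation ratio k = n₂/n₁ = 1.5, Var(x̄₁−x̄₂) = σ²(1/n₁ + 1/(k·n₁)) = σ²·(k+1)/(k·n₁).
So n₁ = (1 + 1/k)·((z_{α} + z_β)/d)² = 1.667 × (3.290/0.88)².
n₁ = 1.667 × 13.98 = 23.3.
Round up: n₁ = 24, giving n₂ = 1.5 × 24 = 36.

n₁ = 24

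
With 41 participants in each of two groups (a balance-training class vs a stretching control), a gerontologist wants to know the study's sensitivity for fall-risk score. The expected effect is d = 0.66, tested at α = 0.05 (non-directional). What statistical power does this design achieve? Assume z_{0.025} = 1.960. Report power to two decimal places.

power ≈ 0.85

For two equal groups, power = Φ(d·√(n/2) − z_{α/2}).
d·√(n/2) = 0.66 × √(41/2) = 0.66 × 4.528 = 2.988.
z_β = 2.988 − 1.960 = 1.028.
Power = Φ(1.028) = 0.848.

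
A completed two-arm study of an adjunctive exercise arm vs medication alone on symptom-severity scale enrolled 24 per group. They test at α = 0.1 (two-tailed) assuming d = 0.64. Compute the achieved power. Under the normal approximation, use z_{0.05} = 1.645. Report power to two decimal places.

power ≈ 0.72

For two equal groups, power = Φ(d·√(n/2) − z_{α/2}).
d·√(n/2) = 0.64 × √(24/2) = 0.64 × 3.464 = 2.217.
z_β = 2.217 − 1.645 = 0.572.
Power = Φ(0.572) = 0.716.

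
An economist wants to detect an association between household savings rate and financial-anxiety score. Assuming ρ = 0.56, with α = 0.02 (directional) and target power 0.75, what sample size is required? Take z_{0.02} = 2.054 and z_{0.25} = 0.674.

Fisher's z: C = ½·ln((1+r)/(1−r)) = ½·ln(3.5455) = 0.6328.
n = ((z_{α} + z_β)/C)² + 3.
(2.054 + 0.674) / 0.6328 = 2.728 / 0.6328 = 4.311.
n = 4.311² + 3 = 18.58 + 3 = 21.6.
Round up.

n = 22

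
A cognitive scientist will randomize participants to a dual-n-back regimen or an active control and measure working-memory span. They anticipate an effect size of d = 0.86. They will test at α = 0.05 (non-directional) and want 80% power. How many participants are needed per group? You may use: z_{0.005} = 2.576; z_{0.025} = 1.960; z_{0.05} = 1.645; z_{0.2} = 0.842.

For two independent groups with equal n: n = 2·((z_{α/2} + z_β) / d)².
z_{α/2} + z_β = 1.960 + 0.842 = 2.802.
n = 2 × (2.802 / 0.86)² = 2 × 3.258² = 2 × 10.62 = 21.2.
Round up to the next whole participant.

n = 22 per group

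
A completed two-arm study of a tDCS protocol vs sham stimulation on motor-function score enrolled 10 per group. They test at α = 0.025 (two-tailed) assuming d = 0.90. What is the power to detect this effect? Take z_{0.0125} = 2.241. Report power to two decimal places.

power ≈ 0.41

For two equal groups, power = Φ(d·√(n/2) − z_{α/2}).
d·√(n/2) = 0.90 × √(10/2) = 0.90 × 2.236 = 2.012.
z_β = 2.012 − 2.241 = -0.229.
Power = Φ(-0.229) = 0.410.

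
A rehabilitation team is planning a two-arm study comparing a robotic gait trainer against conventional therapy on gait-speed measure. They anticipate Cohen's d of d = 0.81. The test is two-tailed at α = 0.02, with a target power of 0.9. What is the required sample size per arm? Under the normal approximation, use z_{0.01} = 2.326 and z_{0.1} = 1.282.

n = 40 per group

For two independent groups with equal n: n = 2·((z_{α/2} + z_β) / d)².
z_{α/2} + z_β = 2.326 + 1.282 = 3.608.
n = 2 × (3.608 / 0.81)² = 2 × 4.454² = 2 × 19.84 = 39.7.
Round up to the next whole participant.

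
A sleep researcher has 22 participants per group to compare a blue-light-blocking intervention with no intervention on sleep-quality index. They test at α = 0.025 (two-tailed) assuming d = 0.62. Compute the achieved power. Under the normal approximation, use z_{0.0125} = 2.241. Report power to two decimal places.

power ≈ 0.43

For two equal groups, power = Φ(d·√(n/2) − z_{α/2}).
d·√(n/2) = 0.62 × √(22/2) = 0.62 × 3.317 = 2.056.
z_β = 2.056 − 2.241 = -0.185.
Power = Φ(-0.185) = 0.427.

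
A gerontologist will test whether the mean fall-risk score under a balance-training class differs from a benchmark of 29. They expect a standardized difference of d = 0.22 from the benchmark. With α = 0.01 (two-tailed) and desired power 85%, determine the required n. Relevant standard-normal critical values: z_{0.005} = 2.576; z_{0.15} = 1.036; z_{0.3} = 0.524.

n = 270

For a one-sample test: n = ((z_{α/2} + z_β) / d)².
z_{α/2} + z_β = 2.576 + 1.036 = 3.612.
n = (3.612 / 0.22)² = 16.418² = 269.56.
Round up.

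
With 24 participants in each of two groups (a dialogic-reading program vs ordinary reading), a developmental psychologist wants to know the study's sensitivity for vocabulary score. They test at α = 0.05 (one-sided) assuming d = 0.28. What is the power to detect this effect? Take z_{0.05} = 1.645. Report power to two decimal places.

power ≈ 0.25

For two equal groups, power = Φ(d·√(n/2) − z_{α}).
d·√(n/2) = 0.28 × √(24/2) = 0.28 × 3.464 = 0.970.
z_β = 0.970 − 1.645 = -0.675.
Power = Φ(-0.675) = 0.250.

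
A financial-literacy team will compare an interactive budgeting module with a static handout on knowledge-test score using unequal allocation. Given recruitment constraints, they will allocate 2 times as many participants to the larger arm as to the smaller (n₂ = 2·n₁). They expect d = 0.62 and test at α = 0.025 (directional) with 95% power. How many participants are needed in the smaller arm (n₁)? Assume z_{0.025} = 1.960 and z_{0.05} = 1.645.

With allocation ratio k = n₂/n₁ = 2, Var(x̄₁−x̄₂) = σ²(1/n₁ + 1/(k·n₁)) = σ²·(k+1)/(k·n₁).
So n₁ = (1 + 1/k)·((z_{α} + z_β)/d)² = 1.500 × (3.605/0.62)².
n₁ = 1.500 × 33.81 = 50.7.
Round up: n₁ = 51, giving n₂ = 2 × 51 = 102.

n₁ = 51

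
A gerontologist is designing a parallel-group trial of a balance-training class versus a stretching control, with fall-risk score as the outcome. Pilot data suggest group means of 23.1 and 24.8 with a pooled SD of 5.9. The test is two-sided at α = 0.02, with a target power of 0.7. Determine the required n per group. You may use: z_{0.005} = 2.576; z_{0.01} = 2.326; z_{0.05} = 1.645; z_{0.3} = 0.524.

Cohen's d = |M₁ − M₂| / SD_pooled = |23.1 − 24.8| / 5.9 = 1.7 / 5.9 = 0.288.
For two independent groups with equal n: n = 2·((z_{α/2} + z_β) / d)².
z_{α/2} + z_β = 2.326 + 0.524 = 2.850.
n = 2 × (2.850 / 0.288)² = 2 × 9.896² = 2 × 97.93 = 195.9.
Round up to the next whole participant.

n = 196 per group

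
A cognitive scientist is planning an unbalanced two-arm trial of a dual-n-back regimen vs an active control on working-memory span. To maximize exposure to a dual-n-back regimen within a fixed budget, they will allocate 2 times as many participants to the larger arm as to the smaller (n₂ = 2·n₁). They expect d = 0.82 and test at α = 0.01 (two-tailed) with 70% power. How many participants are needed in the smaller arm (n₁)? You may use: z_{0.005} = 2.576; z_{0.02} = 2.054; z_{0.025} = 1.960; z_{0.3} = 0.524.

With allocation ratio k = n₂/n₁ = 2, Var(x̄₁−x̄₂) = σ²(1/n₁ + 1/(k·n₁)) = σ²·(k+1)/(k·n₁).
So n₁ = (1 + 1/k)·((z_{α/2} + z_β)/d)² = 1.500 × (3.100/0.82)².
n₁ = 1.500 × 14.29 = 21.4.
Round up: n₁ = 22, giving n₂ = 2 × 22 = 44.

n₁ = 22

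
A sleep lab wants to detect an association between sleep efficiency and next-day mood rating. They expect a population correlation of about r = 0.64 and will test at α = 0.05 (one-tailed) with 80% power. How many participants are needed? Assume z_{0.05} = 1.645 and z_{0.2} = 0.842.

Fisher's z: C = ½·ln((1+r)/(1−r)) = ½·ln(4.5556) = 0.7582.
n = ((z_{α} + z_β)/C)² + 3.
(1.645 + 0.842) / 0.7582 = 2.487 / 0.7582 = 3.280.
n = 3.280² + 3 = 10.76 + 3 = 13.8.
Round up.

n = 14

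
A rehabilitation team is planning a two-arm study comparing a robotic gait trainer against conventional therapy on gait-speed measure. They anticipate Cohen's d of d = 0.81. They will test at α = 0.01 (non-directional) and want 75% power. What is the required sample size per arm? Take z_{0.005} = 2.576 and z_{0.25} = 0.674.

n = 33 per group

For two independent groups with equal n: n = 2·((z_{α/2} + z_β) / d)².
z_{α/2} + z_β = 2.576 + 0.674 = 3.250.
n = 2 × (3.250 / 0.81)² = 2 × 4.012² = 2 × 16.10 = 32.2.
Round up to the next whole participant.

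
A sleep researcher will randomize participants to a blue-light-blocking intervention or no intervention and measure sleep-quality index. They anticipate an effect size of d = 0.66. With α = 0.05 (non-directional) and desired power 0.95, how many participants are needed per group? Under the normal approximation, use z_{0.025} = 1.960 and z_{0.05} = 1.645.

n = 60 per group

For two independent groups with equal n: n = 2·((z_{α/2} + z_β) / d)².
z_{α/2} + z_β = 1.960 + 1.645 = 3.605.
n = 2 × (3.605 / 0.66)² = 2 × 5.462² = 2 × 29.83 = 59.7.
Round up to the next whole participant.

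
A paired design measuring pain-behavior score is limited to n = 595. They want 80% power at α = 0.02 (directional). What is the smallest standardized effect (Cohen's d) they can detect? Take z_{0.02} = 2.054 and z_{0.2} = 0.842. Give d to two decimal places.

For a single sample (or paired design) of n = 595: d_min = (z_{α} + z_β)/√n.
z-sum = 2.054 + 0.842 = 2.896.
d_min = 2.896 / √595 = 2.896 / 24.393 = 0.119.

d_min ≈ 0.12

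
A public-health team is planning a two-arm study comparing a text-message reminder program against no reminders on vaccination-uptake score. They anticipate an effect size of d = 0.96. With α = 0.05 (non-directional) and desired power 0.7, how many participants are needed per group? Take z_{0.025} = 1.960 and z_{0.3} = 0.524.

n = 14 per group

For two independent groups with equal n: n = 2·((z_{α/2} + z_β) / d)².
z_{α/2} + z_β = 1.960 + 0.524 = 2.484.
n = 2 × (2.484 / 0.96)² = 2 × 2.587² = 2 × 6.70 = 13.4.
Round up to the next whole participant.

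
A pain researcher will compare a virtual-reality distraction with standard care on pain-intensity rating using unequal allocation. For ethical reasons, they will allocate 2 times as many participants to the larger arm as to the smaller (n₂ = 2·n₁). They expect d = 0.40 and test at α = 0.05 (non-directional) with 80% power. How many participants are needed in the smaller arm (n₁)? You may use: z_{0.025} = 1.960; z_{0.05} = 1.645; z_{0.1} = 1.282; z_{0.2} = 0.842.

n₁ = 74

With allocation ratio k = n₂/n₁ = 2, Var(x̄₁−x̄₂) = σ²(1/n₁ + 1/(k·n₁)) = σ²·(k+1)/(k·n₁).
So n₁ = (1 + 1/k)·((z_{α/2} + z_β)/d)² = 1.500 × (2.802/0.40)².
n₁ = 1.500 × 49.07 = 73.6.
Round up: n₁ = 74, giving n₂ = 2 × 74 = 148.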